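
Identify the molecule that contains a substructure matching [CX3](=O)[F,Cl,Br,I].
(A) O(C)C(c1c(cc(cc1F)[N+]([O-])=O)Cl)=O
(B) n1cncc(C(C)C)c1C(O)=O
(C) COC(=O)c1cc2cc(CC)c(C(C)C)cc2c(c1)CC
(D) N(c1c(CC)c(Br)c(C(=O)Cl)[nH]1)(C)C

D

[CX3](=O)[F,Cl,Br,I] describes a carbonyl carbon bonded to a halogen (an acyl halide).
(A) has a chloro substituent but the Cl is not on a carbonyl carbon.
(B) has a carboxylic acid group (-C(=O)OH) but the carbonyl is bonded to -OH, not to a halogen.
(C) has a methyl-ester group (-C(=O)OCH3) but the carbonyl is bonded to -O-C, not to a halogen.
(D) contains an acyl chloride (-C(=O)Cl), which satisfies every atom and bond constraint.
So the answer is (D).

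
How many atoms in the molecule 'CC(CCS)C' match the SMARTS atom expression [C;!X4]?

The query [C;!X4] means: aliphatic carbon that does not have four total connections.
Check the 6 heavy atoms by environment: 5× C (X4) → no; 1× S (X2) → no.
No environment satisfies the query, so 0 matching atoms.

0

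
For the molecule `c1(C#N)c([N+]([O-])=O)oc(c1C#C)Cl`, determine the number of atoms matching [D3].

The query [D3] means: atom with exactly three heavy-atom neighbours.
Check the 13 heavy atoms by environment: 1× o (aromatic, D2) → no; 4× c (aromatic, D3) → match; 1× Cl (D1) → no; 2× C (D2) → no; 1× C (D1) → no; 1× N (D1) → no; 1× N (charge +1, D3) → match; 1× O (charge -1, D1) → no; 1× O (D1) → no.
Summing the matching environments: 4 + 1 = 5 matching atoms.

5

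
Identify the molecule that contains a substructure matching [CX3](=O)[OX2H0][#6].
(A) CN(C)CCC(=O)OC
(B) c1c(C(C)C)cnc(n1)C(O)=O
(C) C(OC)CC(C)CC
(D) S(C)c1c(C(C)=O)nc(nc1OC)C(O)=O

A

[CX3](=O)[OX2H0][#6] describes a carbonyl carbon bonded to an oxygen that is itself bonded to carbon (no H on that O) (an ester).
(A) contains a methyl-ester group (-C(=O)OCH3), which satisfies every atom and bond constraint.
(B) has a carboxylic acid group (-C(=O)OH) but the singly-bonded O carries H (OX2H1, not H0).
(C) has a methoxy ether (-OCH3) but the ether oxygen is not adjacent to a C=O carbon.
(D) has a methoxy ether (-OCH3) but the ether oxygen is not adjacent to a C=O carbon.
So the answer is (A).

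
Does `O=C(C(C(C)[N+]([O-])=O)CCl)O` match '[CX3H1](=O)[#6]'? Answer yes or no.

No

The pattern [CX3H1](=O)[#6] describes an sp2 carbon with one H, double-bonded to O and single-bonded to carbon — an aldehyde.
The closest candidate here is a carboxylic acid group (-C(=O)OH), but the carbonyl carbon has H0 and is bonded to O, not H1. No other fragment satisfies the full query, so there is no match.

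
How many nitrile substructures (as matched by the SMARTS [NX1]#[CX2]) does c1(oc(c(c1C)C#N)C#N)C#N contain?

[NX1]#[CX2] is the SMARTS for a nitrile: a nitrogen triple-bonded to a two-connected carbon.
The molecule carries 3 separate instances of a nitrile (-C#N) meeting every constraint; each maps to a distinct set of atoms, giving 3 matches.

3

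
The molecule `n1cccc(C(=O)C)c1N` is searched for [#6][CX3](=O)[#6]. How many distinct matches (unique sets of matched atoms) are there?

1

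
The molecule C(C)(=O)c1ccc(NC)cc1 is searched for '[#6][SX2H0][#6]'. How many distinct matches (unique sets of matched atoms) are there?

[#6][SX2H0][#6] is the SMARTS for a thioether: an aliphatic sulfur bridging two carbons with no H on the sulfur.
No fragment in the molecule satisfies every constraint, giving 0 matches.

0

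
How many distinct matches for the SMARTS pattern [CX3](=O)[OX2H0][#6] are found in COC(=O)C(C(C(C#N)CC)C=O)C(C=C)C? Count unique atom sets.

[CX3](=O)[OX2H0][#6] is the SMARTS for an ester: a carbonyl carbon bonded to an oxygen that is itself bonded to carbon (no H on that O).
Exactly one fragment in the molecule meets all constraints, giving 1 match.

1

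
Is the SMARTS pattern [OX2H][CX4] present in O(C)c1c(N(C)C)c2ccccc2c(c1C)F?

No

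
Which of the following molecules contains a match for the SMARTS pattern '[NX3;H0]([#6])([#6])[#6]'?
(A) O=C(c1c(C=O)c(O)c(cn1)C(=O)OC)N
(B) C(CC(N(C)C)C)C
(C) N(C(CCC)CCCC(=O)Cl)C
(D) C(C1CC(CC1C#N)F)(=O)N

[NX3;H0]([#6])([#6])[#6] describes a trivalent nitrogen with no H, bonded to three carbons (a tertiary amine).
(A) has a primary amide (-C(=O)NH2) but the amide nitrogen has H2 and only one carbon neighbour.
(B) contains a dimethylamino group (-N(CH3)2), which satisfies every atom and bond constraint.
(C) has an N-methylamino group (-NHCH3) but the nitrogen still has one H (H1), not H0.
(D) has a primary amide (-C(=O)NH2) but the amide nitrogen has H2 and only one carbon neighbour.
So the answer is (B).

B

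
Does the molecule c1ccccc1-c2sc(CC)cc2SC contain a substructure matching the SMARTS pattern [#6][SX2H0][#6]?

Yes

The pattern [#6][SX2H0][#6] describes an aliphatic sulfur bridging two carbons with no H on the sulfur — a thioether.
The molecule carries a methylthio ether (-SCH3), whose atoms satisfy every constraint of the query, so the pattern matches.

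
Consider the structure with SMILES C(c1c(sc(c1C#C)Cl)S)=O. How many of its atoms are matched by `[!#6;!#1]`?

Check the 11 heavy atoms by environment: 1× s (aromatic) → match; 4× c (aromatic) → no; 3× C → no; 1× O → match; 1× Cl → match; 1× S → match.
Summing the matching environments: 1 + 1 + 1 + 1 = 4 matching atoms.

4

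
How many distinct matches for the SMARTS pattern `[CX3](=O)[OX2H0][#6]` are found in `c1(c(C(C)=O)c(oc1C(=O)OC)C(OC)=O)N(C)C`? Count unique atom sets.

2

[CX3](=O)[OX2H0][#6] is the SMARTS for an ester: a carbonyl carbon bonded to an oxygen that is itself bonded to carbon (no H on that O).
The molecule carries 2 separate instances of a methyl-ester group (-C(=O)OCH3) meeting every constraint; each maps to a distinct set of atoms, giving 2 matches.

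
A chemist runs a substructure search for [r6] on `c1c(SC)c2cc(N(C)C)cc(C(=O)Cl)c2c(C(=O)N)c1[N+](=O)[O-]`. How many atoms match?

The query [r6] means: r6 matches atoms in a six-membered ring.
Check the 24 heavy atoms by environment: 10× c (aromatic, in 6-ring) → match; 5× C (acyclic) → no; 3× O (acyclic) → no; 2× N (acyclic) → no; 1× N (charge +1, acyclic) → no; 1× O (charge -1, acyclic) → no; 1× S (acyclic) → no; 1× Cl (acyclic) → no.
That gives 10 matching atoms.

10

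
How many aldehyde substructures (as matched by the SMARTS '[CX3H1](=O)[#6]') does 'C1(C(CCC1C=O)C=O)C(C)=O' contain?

[CX3H1](=O)[#6] is the SMARTS for an aldehyde: an sp2 carbon with one H, double-bonded to O and single-bonded to carbon.
The molecule carries 2 separate instances of an aldehyde (-CHO) meeting every constraint; each maps to a distinct set of atoms, giving 2 matches.

2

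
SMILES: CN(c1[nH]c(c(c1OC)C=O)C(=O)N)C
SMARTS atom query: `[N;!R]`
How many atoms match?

2

The query [N;!R] means: aliphatic nitrogen not in a ring.
Check the 15 heavy atoms by environment: 1× n (aromatic, in 5-ring) → no; 4× c (aromatic, in 5-ring) → no; 5× C (acyclic) → no; 3× O (acyclic) → no; 2× N (acyclic) → match.
That gives 2 matching atoms.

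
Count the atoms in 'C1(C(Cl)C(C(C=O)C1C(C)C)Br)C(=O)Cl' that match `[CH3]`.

2

Check the 15 heavy atoms by environment: 7× C (H1) → no; 2× C (H3) → match; 2× Cl (H0) → no; 1× C (H0) → no; 2× O (H0) → no; 1× Br (H0) → no.
That gives 2 matching atoms.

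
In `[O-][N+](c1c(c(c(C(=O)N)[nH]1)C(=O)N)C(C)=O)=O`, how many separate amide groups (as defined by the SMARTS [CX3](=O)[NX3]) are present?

2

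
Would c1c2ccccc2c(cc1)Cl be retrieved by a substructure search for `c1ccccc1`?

Yes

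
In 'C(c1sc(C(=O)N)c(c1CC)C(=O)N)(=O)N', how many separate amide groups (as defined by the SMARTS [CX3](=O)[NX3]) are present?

[CX3](=O)[NX3] is the SMARTS for an amide: a carbonyl carbon bonded to a trivalent nitrogen.
The molecule carries 3 separate instances of a primary amide (-C(=O)NH2) meeting every constraint; each maps to a distinct set of atoms, giving 3 matches.

3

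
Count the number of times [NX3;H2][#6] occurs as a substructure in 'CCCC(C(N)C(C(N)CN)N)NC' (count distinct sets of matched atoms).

4

[NX3;H2][#6] is the SMARTS for a primary amine: a trivalent nitrogen with two H attached to carbon.
The molecule carries 4 separate instances of a primary amino group (-NH2) meeting every constraint; each maps to a distinct set of atoms, giving 4 matches.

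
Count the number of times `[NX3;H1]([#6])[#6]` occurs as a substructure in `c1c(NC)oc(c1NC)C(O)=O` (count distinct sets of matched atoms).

2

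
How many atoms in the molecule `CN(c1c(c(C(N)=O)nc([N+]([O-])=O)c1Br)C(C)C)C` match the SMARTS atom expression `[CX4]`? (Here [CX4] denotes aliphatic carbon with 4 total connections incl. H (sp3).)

Check the 19 heavy atoms by environment: 1× n (aromatic, X2) → no; 5× c (aromatic, X3) → no; 5× C (X4) → match; 1× C (X3) → no; 2× O (X1) → no; 2× N (X3) → no; 1× N (charge +1, X3) → no; 1× O (charge -1, X1) → no; 1× Br (X1) → no.
That gives 5 matching atoms.

5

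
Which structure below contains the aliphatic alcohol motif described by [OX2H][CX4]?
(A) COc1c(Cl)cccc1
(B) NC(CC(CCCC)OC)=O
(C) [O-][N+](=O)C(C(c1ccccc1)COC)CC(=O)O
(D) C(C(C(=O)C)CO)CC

D

[OX2H][CX4] describes a hydroxyl oxygen bound to an sp3 (X4) carbon (an aliphatic alcohol).
(A) has a methoxy ether (-OCH3) but the oxygen has H0 (ether), not H1.
(B) has a methoxy ether (-OCH3) but the oxygen has H0 (ether), not H1.
(C) has a methoxy ether (-OCH3) but the oxygen has H0 (ether), not H1.
(D) contains a hydroxyl group (-OH), which satisfies every atom and bond constraint.
So the answer is (D).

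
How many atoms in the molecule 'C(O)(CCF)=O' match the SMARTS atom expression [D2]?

2

Check the 6 heavy atoms by environment: 2× C (D2) → match; 1× C (D3) → no; 2× O (D1) → no; 1× F (D1) → no.
That gives 2 matching atoms.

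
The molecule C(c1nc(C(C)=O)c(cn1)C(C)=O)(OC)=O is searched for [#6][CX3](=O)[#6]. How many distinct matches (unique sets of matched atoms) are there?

2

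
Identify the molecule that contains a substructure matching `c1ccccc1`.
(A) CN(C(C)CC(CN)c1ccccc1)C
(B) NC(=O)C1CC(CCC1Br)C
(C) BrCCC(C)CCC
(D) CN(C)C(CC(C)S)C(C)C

A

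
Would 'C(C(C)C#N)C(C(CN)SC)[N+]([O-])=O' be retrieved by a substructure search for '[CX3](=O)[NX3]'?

No

The pattern [CX3](=O)[NX3] describes a carbonyl carbon bonded to a trivalent nitrogen — an amide.
The closest candidate here is a nitrile (-C#N), but the nitrile N is NX1 (triple-bonded), not NX3. No other fragment satisfies the full query, so there is no match.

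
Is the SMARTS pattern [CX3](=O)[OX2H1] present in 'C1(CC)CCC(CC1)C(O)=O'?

The pattern [CX3](=O)[OX2H1] describes an sp2 carbon double-bonded to O and single-bonded to an -OH oxygen — a carboxylic acid.
The molecule carries a carboxylic acid group (-C(=O)OH), whose atoms satisfy every constraint of the query, so the pattern matches.

Yes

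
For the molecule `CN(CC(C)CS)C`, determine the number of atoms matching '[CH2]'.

2

The query [CH2] means: aliphatic carbon with exactly two hydrogens.
Check the 8 heavy atoms by environment: 2× C (H2) → match; 1× C (H1) → no; 1× N (H0) → no; 3× C (H3) → no; 1× S (H1) → no.
That gives 2 matching atoms.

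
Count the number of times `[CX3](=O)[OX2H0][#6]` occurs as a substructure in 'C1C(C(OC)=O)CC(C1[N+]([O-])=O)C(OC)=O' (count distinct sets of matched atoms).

[CX3](=O)[OX2H0][#6] is the SMARTS for an ester: a carbonyl carbon bonded to an oxygen that is itself bonded to carbon (no H on that O).
The molecule carries 2 separate instances of a methyl-ester group (-C(=O)OCH3) meeting every constraint; each maps to a distinct set of atoms, giving 2 matches.

2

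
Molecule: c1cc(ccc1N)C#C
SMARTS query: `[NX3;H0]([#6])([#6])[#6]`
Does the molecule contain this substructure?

The pattern [NX3;H0]([#6])([#6])[#6] describes a trivalent nitrogen with no H, bonded to three carbons — a tertiary amine.
The closest candidate here is a primary amino group (-NH2), but the nitrogen has H2, not H0 with three carbons. No other fragment satisfies the full query, so there is no match.

No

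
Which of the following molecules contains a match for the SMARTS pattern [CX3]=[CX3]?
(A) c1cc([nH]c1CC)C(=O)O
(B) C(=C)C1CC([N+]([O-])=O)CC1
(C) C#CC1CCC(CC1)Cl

B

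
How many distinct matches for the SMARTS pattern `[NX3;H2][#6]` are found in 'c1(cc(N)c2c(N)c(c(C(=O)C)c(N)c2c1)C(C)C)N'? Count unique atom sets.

4

[NX3;H2][#6] is the SMARTS for a primary amine: a trivalent nitrogen with two H attached to carbon.
The molecule carries 4 separate instances of a primary amino group (-NH2) meeting every constraint; each maps to a distinct set of atoms, giving 4 matches.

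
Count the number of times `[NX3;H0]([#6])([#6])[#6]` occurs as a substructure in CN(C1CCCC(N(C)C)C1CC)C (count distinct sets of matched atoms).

2

[NX3;H0]([#6])([#6])[#6] is the SMARTS for a tertiary amine: a trivalent nitrogen with no H, bonded to three carbons.
The molecule carries 2 separate instances of a dimethylamino group (-N(CH3)2) meeting every constraint; each maps to a distinct set of atoms, giving 2 matches.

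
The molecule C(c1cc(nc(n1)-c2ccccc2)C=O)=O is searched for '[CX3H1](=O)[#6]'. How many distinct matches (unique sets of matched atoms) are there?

[CX3H1](=O)[#6] is the SMARTS for an aldehyde: an sp2 carbon with one H, double-bonded to O and single-bonded to carbon.
The molecule carries 2 separate instances of an aldehyde (-CHO) meeting every constraint; each maps to a distinct set of atoms, giving 2 matches.

2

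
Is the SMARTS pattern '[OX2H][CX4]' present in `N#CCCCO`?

Yes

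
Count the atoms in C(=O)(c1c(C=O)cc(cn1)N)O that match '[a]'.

Check the 12 heavy atoms by environment: 1× n (aromatic) → match; 5× c (aromatic) → match; 2× C → no; 3× O → no; 1× N → no.
Summing the matching environments: 1 + 5 = 6 matching atoms.

6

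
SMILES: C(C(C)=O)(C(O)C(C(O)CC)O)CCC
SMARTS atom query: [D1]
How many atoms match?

7

Check the 15 heavy atoms by environment: 3× C (D2) → no; 5× C (D3) → no; 4× O (D1) → match; 3× C (D1) → match.
Summing the matching environments: 4 + 3 = 7 matching atoms.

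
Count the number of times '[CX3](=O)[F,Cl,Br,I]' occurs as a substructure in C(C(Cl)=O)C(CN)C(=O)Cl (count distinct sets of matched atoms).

[CX3](=O)[F,Cl,Br,I] is the SMARTS for an acyl halide: a carbonyl carbon bonded to a halogen.
The molecule carries 2 separate instances of an acyl chloride (-C(=O)Cl) meeting every constraint; each maps to a distinct set of atoms, giving 2 matches.

2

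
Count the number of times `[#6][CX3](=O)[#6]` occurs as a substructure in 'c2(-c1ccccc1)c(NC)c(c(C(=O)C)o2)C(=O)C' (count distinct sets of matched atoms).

2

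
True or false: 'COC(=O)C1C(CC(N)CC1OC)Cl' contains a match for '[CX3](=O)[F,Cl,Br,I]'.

False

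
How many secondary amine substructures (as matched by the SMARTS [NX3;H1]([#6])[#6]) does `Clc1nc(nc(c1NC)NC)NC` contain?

3

[NX3;H1]([#6])[#6] is the SMARTS for a secondary amine: a trivalent nitrogen with one H, bonded to two carbons.
The molecule carries 3 separate instances of an N-methylamino group (-NHCH3) meeting every constraint; each maps to a distinct set of atoms, giving 3 matches.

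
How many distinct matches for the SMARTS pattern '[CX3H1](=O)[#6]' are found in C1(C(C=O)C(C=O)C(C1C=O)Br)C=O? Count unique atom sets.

4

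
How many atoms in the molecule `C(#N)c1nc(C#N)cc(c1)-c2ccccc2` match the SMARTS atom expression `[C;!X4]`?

The query [C;!X4] means: aliphatic carbon that does not have four total connections.
Check the 16 heavy atoms by environment: 1× n (aromatic, X2) → no; 11× c (aromatic, X3) → no; 2× C (X2) → match; 2× N (X1) → no.
That gives 2 matching atoms.

2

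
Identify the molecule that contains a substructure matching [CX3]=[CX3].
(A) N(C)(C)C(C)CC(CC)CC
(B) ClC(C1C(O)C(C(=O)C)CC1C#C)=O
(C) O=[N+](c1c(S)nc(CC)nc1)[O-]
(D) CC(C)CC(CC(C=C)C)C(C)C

D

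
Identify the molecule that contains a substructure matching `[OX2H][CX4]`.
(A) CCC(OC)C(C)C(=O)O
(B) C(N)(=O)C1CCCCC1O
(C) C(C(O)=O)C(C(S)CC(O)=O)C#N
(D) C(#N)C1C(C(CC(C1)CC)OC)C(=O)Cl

B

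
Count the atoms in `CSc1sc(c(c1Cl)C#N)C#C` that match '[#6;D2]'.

2

The query [#6;D2] means: any carbon bonded to exactly two heavy atoms.
Check the 12 heavy atoms by environment: 1× s (aromatic, D2) → no; 4× c (aromatic, D3) → no; 2× C (D2) → match; 2× C (D1) → no; 1× Cl (D1) → no; 1× S (D2) → no; 1× N (D1) → no.
That gives 2 matching atoms.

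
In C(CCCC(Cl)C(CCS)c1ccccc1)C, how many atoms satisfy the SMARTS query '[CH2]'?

6

The query [CH2] means: aliphatic carbon with exactly two hydrogens.
Check the 17 heavy atoms by environment: 6× C (H2) → match; 2× C (H1) → no; 1× C (H3) → no; 1× Cl (H0) → no; 1× c (aromatic, H0) → no; 5× c (aromatic, H1) → no; 1× S (H1) → no.
That gives 6 matching atoms.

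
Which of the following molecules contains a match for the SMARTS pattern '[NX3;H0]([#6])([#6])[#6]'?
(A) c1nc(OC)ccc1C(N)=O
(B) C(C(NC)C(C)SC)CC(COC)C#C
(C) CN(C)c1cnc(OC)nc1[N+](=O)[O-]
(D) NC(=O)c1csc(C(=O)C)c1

C

[NX3;H0]([#6])([#6])[#6] describes a trivalent nitrogen with no H, bonded to three carbons (a tertiary amine).
(A) has a primary amide (-C(=O)NH2) but the amide nitrogen has H2 and only one carbon neighbour.
(B) has an N-methylamino group (-NHCH3) but the nitrogen still has one H (H1), not H0.
(C) contains a dimethylamino group (-N(CH3)2), which satisfies every atom and bond constraint.
(D) has a primary amide (-C(=O)NH2) but the amide nitrogen has H2 and only one carbon neighbour.
So the answer is (C).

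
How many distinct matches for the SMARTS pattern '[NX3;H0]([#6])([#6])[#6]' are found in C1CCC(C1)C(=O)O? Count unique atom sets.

[NX3;H0]([#6])([#6])[#6] is the SMARTS for a tertiary amine: a trivalent nitrogen with no H, bonded to three carbons.
No fragment in the molecule satisfies every constraint, giving 0 matches.

0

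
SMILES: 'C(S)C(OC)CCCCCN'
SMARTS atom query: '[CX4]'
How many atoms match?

8

The query [CX4] means: C with X4: aliphatic carbon with exactly 4 total connections (bonds + H).
Check the 11 heavy atoms by environment: 8× C (X4) → match; 1× S (X2) → no; 1× N (X3) → no; 1× O (X2) → no.
That gives 8 matching atoms.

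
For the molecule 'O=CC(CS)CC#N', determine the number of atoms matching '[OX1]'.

The query [OX1] means: aliphatic oxygen with one total connection — typically a carbonyl =O or an oxide.
Check the 8 heavy atoms by environment: 3× C (X4) → no; 1× C (X2) → no; 1× N (X1) → no; 1× S (X2) → no; 1× C (X3) → no; 1× O (X1) → match.
That gives 1 matching atom.

1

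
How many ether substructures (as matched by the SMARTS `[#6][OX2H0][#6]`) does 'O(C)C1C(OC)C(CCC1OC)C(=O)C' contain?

3

[#6][OX2H0][#6] is the SMARTS for an ether: an aliphatic oxygen bridging two carbons with no H on the oxygen.
The molecule carries 3 separate instances of a methoxy ether (-OCH3) meeting every constraint; each maps to a distinct set of atoms, giving 3 matches.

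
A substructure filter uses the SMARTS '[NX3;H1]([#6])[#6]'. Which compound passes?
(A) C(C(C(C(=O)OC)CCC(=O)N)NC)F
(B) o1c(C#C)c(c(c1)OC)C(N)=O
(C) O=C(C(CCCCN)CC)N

A

[NX3;H1]([#6])[#6] describes a trivalent nitrogen with one H, bonded to two carbons (a secondary amine).
(A) contains an N-methylamino group (-NHCH3), which satisfies every atom and bond constraint.
(B) has a primary amide (-C(=O)NH2) but the -C(=O)NH2 nitrogen has H2, not H1.
(C) has a primary amino group (-NH2) but the nitrogen has H2 and only one carbon neighbour.
So the answer is (A).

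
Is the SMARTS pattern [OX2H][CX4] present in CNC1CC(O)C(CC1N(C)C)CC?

The pattern [OX2H][CX4] describes a hydroxyl oxygen bound to an sp3 (X4) carbon — an aliphatic alcohol.
The molecule carries a hydroxyl group (-OH), whose atoms satisfy every constraint of the query, so the pattern matches.

Yes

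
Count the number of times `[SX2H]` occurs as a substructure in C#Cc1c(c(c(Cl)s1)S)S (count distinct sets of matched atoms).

2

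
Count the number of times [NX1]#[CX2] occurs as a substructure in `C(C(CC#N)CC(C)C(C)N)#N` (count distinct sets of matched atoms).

[NX1]#[CX2] is the SMARTS for a nitrile: a nitrogen triple-bonded to a two-connected carbon.
The molecule carries 2 separate instances of a nitrile (-C#N) meeting every constraint; each maps to a distinct set of atoms, giving 2 matches.

2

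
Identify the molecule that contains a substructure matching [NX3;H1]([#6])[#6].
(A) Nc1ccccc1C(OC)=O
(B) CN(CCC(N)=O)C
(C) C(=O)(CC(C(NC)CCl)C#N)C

C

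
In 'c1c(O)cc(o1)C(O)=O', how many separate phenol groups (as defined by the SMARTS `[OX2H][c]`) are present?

1

[OX2H][c] is the SMARTS for a phenol: a hydroxyl oxygen attached to an aromatic carbon.
Exactly one fragment in the molecule meets all constraints, giving 1 match.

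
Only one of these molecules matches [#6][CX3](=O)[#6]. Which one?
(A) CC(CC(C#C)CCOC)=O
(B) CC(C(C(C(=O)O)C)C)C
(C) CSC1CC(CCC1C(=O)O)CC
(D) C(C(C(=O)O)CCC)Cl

A

[#6][CX3](=O)[#6] describes a carbonyl carbon (no H) flanked by two carbons (a ketone).
(A) contains an acetyl/ketone group (-C(=O)CH3), which satisfies every atom and bond constraint.
(B) has a carboxylic acid group (-C(=O)OH) but one neighbour of the carbonyl carbon is O, not C.
(C) has a carboxylic acid group (-C(=O)OH) but one neighbour of the carbonyl carbon is O, not C.
(D) has a carboxylic acid group (-C(=O)OH) but one neighbour of the carbonyl carbon is O, not C.
So the answer is (A).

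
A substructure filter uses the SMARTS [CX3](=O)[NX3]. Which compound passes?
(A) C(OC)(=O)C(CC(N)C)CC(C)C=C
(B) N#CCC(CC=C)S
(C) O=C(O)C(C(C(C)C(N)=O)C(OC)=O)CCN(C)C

C

[CX3](=O)[NX3] describes a carbonyl carbon bonded to a trivalent nitrogen (an amide).
(A) has a methyl-ester group (-C(=O)OCH3) but the carbonyl is bonded to O, not to an NX3 nitrogen.
(B) has a nitrile (-C#N) but the nitrile N is NX1 (triple-bonded), not NX3.
(C) contains a primary amide (-C(=O)NH2), which satisfies every atom and bond constraint.
So the answer is (C).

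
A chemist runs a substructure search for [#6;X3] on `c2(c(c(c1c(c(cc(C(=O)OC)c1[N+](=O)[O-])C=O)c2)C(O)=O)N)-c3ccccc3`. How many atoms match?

19

Check the 29 heavy atoms by environment: 16× c (aromatic, X3) → match; 3× C (X3) → match; 4× O (X1) → no; 2× O (X2) → no; 1× C (X4) → no; 1× N (X3) → no; 1× N (charge +1, X3) → no; 1× O (charge -1, X1) → no.
Summing the matching environments: 16 + 3 = 19 matching atoms.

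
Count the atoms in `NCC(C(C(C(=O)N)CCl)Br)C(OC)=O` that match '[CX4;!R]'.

6

The query [CX4;!R] means: aliphatic carbon with four total connections, not in a ring.
Check the 15 heavy atoms by environment: 6× C (X4, acyclic) → match; 2× N (X3, acyclic) → no; 2× C (X3, acyclic) → no; 2× O (X1, acyclic) → no; 1× Cl (X1, acyclic) → no; 1× O (X2, acyclic) → no; 1× Br (X1, acyclic) → no.
That gives 6 matching atoms.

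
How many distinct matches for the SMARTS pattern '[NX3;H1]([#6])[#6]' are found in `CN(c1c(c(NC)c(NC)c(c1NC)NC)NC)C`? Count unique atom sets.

5

[NX3;H1]([#6])[#6] is the SMARTS for a secondary amine: a trivalent nitrogen with one H, bonded to two carbons.
The molecule carries 5 separate instances of an N-methylamino group (-NHCH3) meeting every constraint; each maps to a distinct set of atoms, giving 5 matches.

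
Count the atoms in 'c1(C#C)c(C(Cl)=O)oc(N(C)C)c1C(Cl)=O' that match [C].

6

The query [C] means: uppercase C matches aliphatic (non-aromatic) carbon only.
Check the 16 heavy atoms by environment: 1× o (aromatic) → no; 4× c (aromatic) → no; 6× C → match; 2× O → no; 2× Cl → no; 1× N → no.
That gives 6 matching atoms.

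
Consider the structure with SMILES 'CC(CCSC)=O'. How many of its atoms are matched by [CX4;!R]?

4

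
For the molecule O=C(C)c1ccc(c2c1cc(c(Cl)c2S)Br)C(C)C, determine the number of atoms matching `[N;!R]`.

0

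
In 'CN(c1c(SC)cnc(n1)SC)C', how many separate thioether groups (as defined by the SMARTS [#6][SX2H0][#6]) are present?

2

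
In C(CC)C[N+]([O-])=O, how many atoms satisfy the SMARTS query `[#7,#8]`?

3

The query [#7,#8] means: nitrogen or oxygen (comma = OR).
Check the 7 heavy atoms by environment: 4× C → no; 1× N (charge +1) → match; 1× O (charge -1) → match; 1× O → match.
Summing the matching environments: 1 + 1 + 1 = 3 matching atoms.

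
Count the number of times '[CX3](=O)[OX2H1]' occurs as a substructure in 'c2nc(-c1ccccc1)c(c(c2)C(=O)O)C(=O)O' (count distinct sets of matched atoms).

2

[CX3](=O)[OX2H1] is the SMARTS for a carboxylic acid: an sp2 carbon double-bonded to O and single-bonded to an -OH oxygen.
The molecule carries 2 separate instances of a carboxylic acid group (-C(=O)OH) meeting every constraint; each maps to a distinct set of atoms, giving 2 matches.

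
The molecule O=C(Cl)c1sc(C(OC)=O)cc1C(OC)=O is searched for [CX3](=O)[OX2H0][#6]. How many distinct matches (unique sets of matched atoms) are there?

2

[CX3](=O)[OX2H0][#6] is the SMARTS for an ester: a carbonyl carbon bonded to an oxygen that is itself bonded to carbon (no H on that O).
The molecule carries 2 separate instances of a methyl-ester group (-C(=O)OCH3) meeting every constraint; each maps to a distinct set of atoms, giving 2 matches.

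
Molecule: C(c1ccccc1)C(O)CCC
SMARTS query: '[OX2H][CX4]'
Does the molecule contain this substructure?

The pattern [OX2H][CX4] describes a hydroxyl oxygen bound to an sp3 (X4) carbon — an aliphatic alcohol.
The molecule carries a hydroxyl group (-OH), whose atoms satisfy every constraint of the query, so the pattern matches.

Yes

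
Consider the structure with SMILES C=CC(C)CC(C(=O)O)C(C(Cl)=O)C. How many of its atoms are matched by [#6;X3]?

Check the 14 heavy atoms by environment: 6× C (X4) → no; 4× C (X3) → match; 2× O (X1) → no; 1× Cl (X1) → no; 1× O (X2) → no.
That gives 4 matching atoms.

4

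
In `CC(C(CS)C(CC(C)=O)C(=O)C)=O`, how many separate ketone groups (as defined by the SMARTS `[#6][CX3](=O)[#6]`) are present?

[#6][CX3](=O)[#6] is the SMARTS for a ketone: a carbonyl carbon (no H) flanked by two carbons.
The molecule carries 3 separate instances of an acetyl/ketone group (-C(=O)CH3) meeting every constraint; each maps to a distinct set of atoms, giving 3 matches.

3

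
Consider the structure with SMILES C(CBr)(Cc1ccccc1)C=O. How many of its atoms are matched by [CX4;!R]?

The query [CX4;!R] means: aliphatic carbon with four total connections, not in a ring.
Check the 12 heavy atoms by environment: 3× C (X4, acyclic) → match; 1× Br (X1, acyclic) → no; 1× C (X3, acyclic) → no; 1× O (X1, acyclic) → no; 6× c (aromatic, X3, in 6-ring) → no.
That gives 3 matching atoms.

3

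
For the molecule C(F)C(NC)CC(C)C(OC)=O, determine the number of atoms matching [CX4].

Check the 12 heavy atoms by environment: 7× C (X4) → match; 1× F (X1) → no; 1× C (X3) → no; 1× O (X1) → no; 1× O (X2) → no; 1× N (X3) → no.
That gives 7 matching atoms.

7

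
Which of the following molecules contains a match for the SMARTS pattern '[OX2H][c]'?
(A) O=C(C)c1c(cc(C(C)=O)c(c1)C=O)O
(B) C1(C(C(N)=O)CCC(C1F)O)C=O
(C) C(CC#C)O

[OX2H][c] describes a hydroxyl oxygen attached to an aromatic carbon (a phenol).
(A) contains a hydroxyl group (-OH), which satisfies every atom and bond constraint.
(B) has a hydroxyl group (-OH) but the -OH is on an aliphatic carbon, not an aromatic c.
(C) has a hydroxyl group (-OH) but the -OH is on an aliphatic carbon, not an aromatic c.
So the answer is (A).

A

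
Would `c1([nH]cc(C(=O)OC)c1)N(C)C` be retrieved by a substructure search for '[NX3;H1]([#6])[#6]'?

No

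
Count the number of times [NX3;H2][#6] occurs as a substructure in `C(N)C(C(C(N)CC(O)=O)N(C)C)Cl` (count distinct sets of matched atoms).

[NX3;H2][#6] is the SMARTS for a primary amine: a trivalent nitrogen with two H attached to carbon.
The molecule carries 2 separate instances of a primary amino group (-NH2) meeting every constraint; each maps to a distinct set of atoms, giving 2 matches.

2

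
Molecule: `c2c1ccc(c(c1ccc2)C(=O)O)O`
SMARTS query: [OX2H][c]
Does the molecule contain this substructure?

Yes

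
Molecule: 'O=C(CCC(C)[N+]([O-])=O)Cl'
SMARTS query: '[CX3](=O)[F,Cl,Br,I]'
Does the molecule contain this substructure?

The pattern [CX3](=O)[F,Cl,Br,I] describes a carbonyl carbon bonded to a halogen — an acyl halide.
The molecule carries an acyl chloride (-C(=O)Cl), whose atoms satisfy every constraint of the query, so the pattern matches.

Yes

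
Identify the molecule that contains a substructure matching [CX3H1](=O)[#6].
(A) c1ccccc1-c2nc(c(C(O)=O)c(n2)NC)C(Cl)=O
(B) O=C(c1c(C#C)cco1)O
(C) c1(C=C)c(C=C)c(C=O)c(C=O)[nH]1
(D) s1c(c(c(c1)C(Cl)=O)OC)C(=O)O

C

[CX3H1](=O)[#6] describes an sp2 carbon with one H, double-bonded to O and single-bonded to carbon (an aldehyde).
(A) has a carboxylic acid group (-C(=O)OH) but the carbonyl carbon has H0 and is bonded to O, not H1.
(B) has a carboxylic acid group (-C(=O)OH) but the carbonyl carbon has H0 and is bonded to O, not H1.
(C) contains an aldehyde (-CHO), which satisfies every atom and bond constraint.
(D) has a carboxylic acid group (-C(=O)OH) but the carbonyl carbon has H0 and is bonded to O, not H1.
So the answer is (C).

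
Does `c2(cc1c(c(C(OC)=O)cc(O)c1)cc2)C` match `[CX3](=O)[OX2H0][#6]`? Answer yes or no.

The pattern [CX3](=O)[OX2H0][#6] describes a carbonyl carbon bonded to an oxygen that is itself bonded to carbon (no H on that O) — an ester.
The molecule carries a methyl-ester group (-C(=O)OCH3), whose atoms satisfy every constraint of the query, so the pattern matches.

Yes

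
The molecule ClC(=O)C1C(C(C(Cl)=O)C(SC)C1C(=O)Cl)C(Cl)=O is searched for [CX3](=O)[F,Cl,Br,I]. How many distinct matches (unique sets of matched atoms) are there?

4

[CX3](=O)[F,Cl,Br,I] is the SMARTS for an acyl halide: a carbonyl carbon bonded to a halogen.
The molecule carries 4 separate instances of an acyl chloride (-C(=O)Cl) meeting every constraint; each maps to a distinct set of atoms, giving 4 matches.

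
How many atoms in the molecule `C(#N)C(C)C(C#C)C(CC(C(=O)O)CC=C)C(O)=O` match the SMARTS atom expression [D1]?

8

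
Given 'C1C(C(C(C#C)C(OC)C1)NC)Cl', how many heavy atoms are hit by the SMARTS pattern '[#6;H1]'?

5

The query [#6;H1] means: any carbon bearing exactly one hydrogen.
Check the 13 heavy atoms by environment: 2× C (H2) → no; 5× C (H1) → match; 1× C (H0) → no; 1× Cl (H0) → no; 1× O (H0) → no; 2× C (H3) → no; 1× N (H1) → no.
That gives 5 matching atoms.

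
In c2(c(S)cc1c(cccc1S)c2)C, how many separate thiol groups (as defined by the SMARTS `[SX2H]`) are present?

2

[SX2H] is the SMARTS for a thiol: an aliphatic sulfur with two connections, one being H.
The molecule carries 2 separate instances of a thiol (-SH) meeting every constraint; each maps to a distinct set of atoms, giving 2 matches.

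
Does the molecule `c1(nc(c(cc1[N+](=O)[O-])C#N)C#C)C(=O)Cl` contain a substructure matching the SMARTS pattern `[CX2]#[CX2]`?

Yes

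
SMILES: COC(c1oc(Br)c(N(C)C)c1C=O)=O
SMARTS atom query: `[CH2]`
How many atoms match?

0

The query [CH2] means: aliphatic carbon with exactly two hydrogens.
Check the 15 heavy atoms by environment: 1× o (aromatic, H0) → no; 4× c (aromatic, H0) → no; 1× N (H0) → no; 3× C (H3) → no; 1× C (H0) → no; 3× O (H0) → no; 1× C (H1) → no; 1× Br (H0) → no.
No environment satisfies the query, so 0 matching atoms.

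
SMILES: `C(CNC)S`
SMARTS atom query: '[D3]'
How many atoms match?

0

The query [D3] means: atom with exactly three heavy-atom neighbours.
Check the 5 heavy atoms by environment: 2× C (D2) → no; 1× N (D2) → no; 1× C (D1) → no; 1× S (D1) → no.
No environment satisfies the query, so 0 matching atoms.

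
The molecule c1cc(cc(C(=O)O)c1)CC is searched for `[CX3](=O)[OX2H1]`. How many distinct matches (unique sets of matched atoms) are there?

1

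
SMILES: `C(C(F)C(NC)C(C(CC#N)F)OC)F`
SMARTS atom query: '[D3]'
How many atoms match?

4

The query [D3] means: atom with exactly three heavy-atom neighbours.
Check the 15 heavy atoms by environment: 3× C (D2) → no; 4× C (D3) → match; 1× O (D2) → no; 2× C (D1) → no; 3× F (D1) → no; 1× N (D2) → no; 1× N (D1) → no.
That gives 4 matching atoms.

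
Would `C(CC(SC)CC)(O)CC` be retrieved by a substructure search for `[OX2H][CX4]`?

The pattern [OX2H][CX4] describes a hydroxyl oxygen bound to an sp3 (X4) carbon — an aliphatic alcohol.
The molecule carries a hydroxyl group (-OH), whose atoms satisfy every constraint of the query, so the pattern matches.

Yes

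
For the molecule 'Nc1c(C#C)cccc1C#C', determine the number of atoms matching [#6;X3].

6

The query [#6;X3] means: any carbon (aromatic or not) with three total connections.
Check the 11 heavy atoms by environment: 6× c (aromatic, X3) → match; 1× N (X3) → no; 4× C (X2) → no.
That gives 6 matching atoms.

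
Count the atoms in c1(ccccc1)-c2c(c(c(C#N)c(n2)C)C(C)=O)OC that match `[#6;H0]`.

The query [#6;H0] means: any carbon with no attached hydrogen.
Check the 20 heavy atoms by environment: 1× n (aromatic, H0) → no; 6× c (aromatic, H0) → match; 2× C (H0) → match; 1× N (H0) → no; 2× O (H0) → no; 3× C (H3) → no; 5× c (aromatic, H1) → no.
Summing the matching environments: 6 + 2 = 8 matching atoms.

8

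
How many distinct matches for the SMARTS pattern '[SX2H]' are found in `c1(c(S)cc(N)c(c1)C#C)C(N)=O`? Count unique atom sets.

1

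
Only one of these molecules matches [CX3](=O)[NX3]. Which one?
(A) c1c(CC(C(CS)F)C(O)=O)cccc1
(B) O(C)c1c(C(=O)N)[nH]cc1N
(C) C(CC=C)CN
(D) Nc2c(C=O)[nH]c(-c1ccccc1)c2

[CX3](=O)[NX3] describes a carbonyl carbon bonded to a trivalent nitrogen (an amide).
(A) has a carboxylic acid group (-C(=O)OH) but the carbonyl is bonded to O, not to an NX3 nitrogen.
(B) contains a primary amide (-C(=O)NH2), which satisfies every atom and bond constraint.
(C) has a primary amino group (-NH2) but the -NH2 is not attached to a carbonyl carbon.
(D) has a primary amino group (-NH2) but the -NH2 is not attached to a carbonyl carbon.
So the answer is (B).

B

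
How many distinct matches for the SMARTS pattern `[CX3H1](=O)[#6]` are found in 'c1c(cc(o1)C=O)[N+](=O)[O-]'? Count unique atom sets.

1

[CX3H1](=O)[#6] is the SMARTS for an aldehyde: an sp2 carbon with one H, double-bonded to O and single-bonded to carbon.
Exactly one fragment in the molecule meets all constraints, giving 1 match.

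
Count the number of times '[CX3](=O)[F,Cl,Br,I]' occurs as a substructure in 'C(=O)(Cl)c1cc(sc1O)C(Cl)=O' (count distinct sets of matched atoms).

2

[CX3](=O)[F,Cl,Br,I] is the SMARTS for an acyl halide: a carbonyl carbon bonded to a halogen.
The molecule carries 2 separate instances of an acyl chloride (-C(=O)Cl) meeting every constraint; each maps to a distinct set of atoms, giving 2 matches.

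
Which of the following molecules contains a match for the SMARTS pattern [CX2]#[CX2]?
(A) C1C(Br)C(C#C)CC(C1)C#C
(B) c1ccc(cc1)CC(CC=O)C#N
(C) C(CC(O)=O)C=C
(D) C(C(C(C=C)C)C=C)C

[CX2]#[CX2] describes a carbon-carbon triple bond (an alkyne).
(A) contains an ethynyl group (-C#CH), which satisfies every atom and bond constraint.
(B) has a nitrile (-C#N) but the triple bond is C#N, not C#C.
(C) has a vinyl group (-CH=CH2) but the C=C is a double bond; both carbons are CX3, not CX2.
(D) has a vinyl group (-CH=CH2) but the C=C is a double bond; both carbons are CX3, not CX2.
So the answer is (A).

A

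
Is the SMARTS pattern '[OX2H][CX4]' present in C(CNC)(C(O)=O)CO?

The pattern [OX2H][CX4] describes a hydroxyl oxygen bound to an sp3 (X4) carbon — an aliphatic alcohol.
The molecule carries a hydroxyl group (-OH), whose atoms satisfy every constraint of the query, so the pattern matches.

Yes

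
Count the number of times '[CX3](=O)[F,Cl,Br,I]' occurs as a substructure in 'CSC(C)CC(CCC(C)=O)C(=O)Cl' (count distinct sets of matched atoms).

[CX3](=O)[F,Cl,Br,I] is the SMARTS for an acyl halide: a carbonyl carbon bonded to a halogen.
Exactly one fragment in the molecule meets all constraints, giving 1 match.

1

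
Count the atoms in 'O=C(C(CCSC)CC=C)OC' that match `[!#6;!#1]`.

3

The query [!#6;!#1] means: not carbon and not hydrogen — any heteroatom.
Check the 12 heavy atoms by environment: 9× C → no; 2× O → match; 1× S → match.
Summing the matching environments: 2 + 1 = 3 matching atoms.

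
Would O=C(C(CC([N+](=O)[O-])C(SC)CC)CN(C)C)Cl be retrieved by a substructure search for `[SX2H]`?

The pattern [SX2H] describes an aliphatic sulfur with two connections, one being H — a thiol.
The closest candidate here is a methylthio ether (-SCH3), but the sulfur has H0 (bonded to two carbons), not H1. No other fragment satisfies the full query, so there is no match.

No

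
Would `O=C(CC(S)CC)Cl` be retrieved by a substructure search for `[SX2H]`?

Yes

The pattern [SX2H] describes an aliphatic sulfur with two connections, one being H — a thiol.
The molecule carries a thiol (-SH), whose atoms satisfy every constraint of the query, so the pattern matches.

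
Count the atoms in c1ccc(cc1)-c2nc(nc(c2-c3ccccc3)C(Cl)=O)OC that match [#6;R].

The query [#6;R] means: carbon that is part of a ring.
Check the 23 heavy atoms by environment: 2× n (aromatic, in 6-ring) → no; 16× c (aromatic, in 6-ring) → match; 2× O (acyclic) → no; 2× C (acyclic) → no; 1× Cl (acyclic) → no.
That gives 16 matching atoms.

16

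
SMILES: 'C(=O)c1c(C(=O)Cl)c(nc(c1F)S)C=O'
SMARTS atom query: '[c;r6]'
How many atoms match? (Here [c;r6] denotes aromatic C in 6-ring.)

Check the 15 heavy atoms by environment: 1× n (aromatic, in 6-ring) → no; 5× c (aromatic, in 6-ring) → match; 3× C (acyclic) → no; 3× O (acyclic) → no; 1× Cl (acyclic) → no; 1× S (acyclic) → no; 1× F (acyclic) → no.
That gives 5 matching atoms.

5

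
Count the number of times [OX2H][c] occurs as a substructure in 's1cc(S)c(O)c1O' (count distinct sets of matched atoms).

2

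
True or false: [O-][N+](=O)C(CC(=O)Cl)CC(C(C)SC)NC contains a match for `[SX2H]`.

The pattern [SX2H] describes an aliphatic sulfur with two connections, one being H — a thiol.
The closest candidate here is a methylthio ether (-SCH3), but the sulfur has H0 (bonded to two carbons), not H1. No other fragment satisfies the full query, so there is no match.

False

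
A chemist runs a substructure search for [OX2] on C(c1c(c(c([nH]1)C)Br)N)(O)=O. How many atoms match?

1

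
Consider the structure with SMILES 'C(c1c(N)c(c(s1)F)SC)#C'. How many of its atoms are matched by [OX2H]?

0

Check the 11 heavy atoms by environment: 1× s (aromatic, H0, X2) → no; 4× c (aromatic, H0, X3) → no; 1× N (H2, X3) → no; 1× S (H0, X2) → no; 1× C (H3, X4) → no; 1× F (H0, X1) → no; 1× C (H0, X2) → no; 1× C (H1, X2) → no.
No environment satisfies the query, so 0 matching atoms.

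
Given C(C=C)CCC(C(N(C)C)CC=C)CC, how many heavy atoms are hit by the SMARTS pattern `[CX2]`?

0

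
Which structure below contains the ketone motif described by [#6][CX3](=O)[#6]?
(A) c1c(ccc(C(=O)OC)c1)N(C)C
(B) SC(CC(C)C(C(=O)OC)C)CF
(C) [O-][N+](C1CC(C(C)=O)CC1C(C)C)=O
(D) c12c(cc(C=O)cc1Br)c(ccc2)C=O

C

[#6][CX3](=O)[#6] describes a carbonyl carbon (no H) flanked by two carbons (a ketone).
(A) has a methyl-ester group (-C(=O)OCH3) but one neighbour of the carbonyl carbon is O, not C.
(B) has a methyl-ester group (-C(=O)OCH3) but one neighbour of the carbonyl carbon is O, not C.
(C) contains an acetyl/ketone group (-C(=O)CH3), which satisfies every atom and bond constraint.
(D) has an aldehyde (-CHO) but the carbonyl carbon has H1, so it is not flanked by two carbons.
So the answer is (C).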